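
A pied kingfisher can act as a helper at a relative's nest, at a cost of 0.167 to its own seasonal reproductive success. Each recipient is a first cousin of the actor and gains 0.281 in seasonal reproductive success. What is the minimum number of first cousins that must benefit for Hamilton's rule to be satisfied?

r to a first cousin = 1/8 (first cousins share one grandparent pair — two paths of length 4: r = 2·(1/2)^4 = 1/8).
Hamilton's rule: n·r·B > C  ⇒  n > C/(r·B) = 0.167/(0.125·0.281) = 4.754.
The smallest integer exceeding 4.754 is 5.

5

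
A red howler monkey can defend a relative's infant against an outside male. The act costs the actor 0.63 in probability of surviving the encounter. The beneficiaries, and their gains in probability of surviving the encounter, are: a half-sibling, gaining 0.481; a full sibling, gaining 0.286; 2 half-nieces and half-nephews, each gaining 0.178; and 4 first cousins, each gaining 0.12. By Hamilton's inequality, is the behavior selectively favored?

Hamilton's rule: the trait is favored when the sum of r·B over every recipient exceeds the actor's cost C.
r to a half-sibling = 1/4 (half-sibs share one parent — one path of length 2: r = (1/2)^2 = 1/4).
r to a full sibling = 1/2 (full sibs share both parents — two paths of length 2: r = 2·(1/2)^2 = 1/2).
r to a half-niece or half-nephew = 1/8 (half-aunt/uncle↔niece/nephew: one path of length 3: r = (1/2)^3 = 1/8).
r to a first cousin = 0.125 (first cousins share one grandparent pair — two paths of length 4: r = 2·(1/2)^4 = 1/8).
Summing one r·B term per recipient: 1·0.25·0.481 + 1·0.5·0.286 + 2·0.125·0.178 + 4·0.125·0.12 = 0.36775.
0.36775 < 0.63: the indirect benefit is less than the cost.

No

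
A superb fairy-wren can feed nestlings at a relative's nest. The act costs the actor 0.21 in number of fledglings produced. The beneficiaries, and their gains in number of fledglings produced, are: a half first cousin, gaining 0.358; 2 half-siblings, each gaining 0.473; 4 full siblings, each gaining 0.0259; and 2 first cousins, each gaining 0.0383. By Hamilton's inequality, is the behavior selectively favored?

Yes

Hamilton's rule: the trait is favored when the sum of r·B over every recipient exceeds the actor's cost C.
r to a half first cousin = 1/16 (half first cousins share one grandparent — one path of length 4: r = (1/2)^4 = 1/16).
r to a half-sibling = 1/4 (half-sibs share one parent — one path of length 2: r = (1/2)^2 = 1/4).
r to a full sibling = 0.5 (full sibs share both parents — two paths of length 2: r = 2·(1/2)^2 = 1/2).
r to a first cousin = 0.125 (first cousins share one grandparent pair — two paths of length 4: r = 2·(1/2)^4 = 1/8).
Summing one r·B term per recipient: 1·0.0625·0.358 + 2·0.25·0.473 + 4·0.5·0.0259 + 2·0.125·0.0383 = 0.32025.
0.32025 > 0.21: the indirect benefit exceeds the cost.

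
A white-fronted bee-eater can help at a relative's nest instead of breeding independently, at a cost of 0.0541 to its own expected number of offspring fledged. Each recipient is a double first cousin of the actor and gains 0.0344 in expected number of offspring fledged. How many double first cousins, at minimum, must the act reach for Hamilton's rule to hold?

7

r to a double first cousin = 1/4 (double first cousins share both grandparent pairs — four paths of length 4: r = 4·(1/2)^4 = 1/4).
Hamilton's rule: n·r·B > C  ⇒  n > C/(r·B) = 0.0541/(0.25·0.0344) = 6.291.
The smallest integer exceeding 6.291 is 7.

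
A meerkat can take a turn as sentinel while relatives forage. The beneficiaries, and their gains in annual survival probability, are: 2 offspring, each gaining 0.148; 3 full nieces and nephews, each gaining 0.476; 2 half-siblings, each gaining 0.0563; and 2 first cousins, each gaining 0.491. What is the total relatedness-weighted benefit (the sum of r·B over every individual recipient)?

r to an offspring = 0.5 (one parent–offspring link: r = (1/2)^1 = 1/2).
r to a full niece or nephew = 0.25 (full aunt/uncle↔niece/nephew: two paths of length 3 through the shared grandparent pair: r = 2·(1/2)^3 = 1/4).
r to a half-sibling = 0.25 (half-sibs share one parent — one path of length 2: r = (1/2)^2 = 1/4).
r to a first cousin = 1/8 (first cousins share one grandparent pair — two paths of length 4: r = 2·(1/2)^4 = 1/8).
Summing one r·B term per recipient: 2·0.5·0.148 + 3·0.25·0.476 + 2·0.25·0.0563 + 2·0.125·0.491 = 0.6559.

0.6559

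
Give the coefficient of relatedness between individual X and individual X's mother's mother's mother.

Each parent–offspring link contributes a factor of 1/2, and independent paths through distinct common ancestors add.
Three parent–offspring links: r = (1/2)^3 = 1/8.

0.125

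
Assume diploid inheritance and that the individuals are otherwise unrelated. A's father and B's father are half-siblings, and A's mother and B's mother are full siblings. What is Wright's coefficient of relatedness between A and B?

Independent pedigree routes through distinct common ancestors add.
A and B are related in two ways: half first cousins through their fathers (r = 1/16) and first cousins through their mothers (r = 1/8).
r = 1/16 + 1/8 = 3/16 = 0.1875.

0.1875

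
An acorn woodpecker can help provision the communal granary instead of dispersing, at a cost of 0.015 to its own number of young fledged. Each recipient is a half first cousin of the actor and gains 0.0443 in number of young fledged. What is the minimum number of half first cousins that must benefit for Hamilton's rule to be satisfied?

r to a half first cousin = 1/16 (half first cousins share one grandparent — one path of length 4: r = (1/2)^4 = 1/16).
Hamilton's rule: n·r·B > C  ⇒  n > C/(r·B) = 0.015/(0.0625·0.0443) = 5.418.
The smallest integer exceeding 5.418 is 6.

6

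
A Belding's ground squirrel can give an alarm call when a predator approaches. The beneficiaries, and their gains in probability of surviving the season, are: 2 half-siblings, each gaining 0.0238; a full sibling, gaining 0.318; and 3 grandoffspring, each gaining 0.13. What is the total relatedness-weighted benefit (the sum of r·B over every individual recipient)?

r to a half-sibling = 0.25 (half-sibs share one parent — one path of length 2: r = (1/2)^2 = 1/4).
r to a full sibling = 1/2 (full sibs share both parents — two paths of length 2: r = 2·(1/2)^2 = 1/2).
r to a grandoffspring = 0.25 (two parent–offspring links: r = (1/2)^2 = 1/4).
Summing one r·B term per recipient: 2·0.25·0.0238 + 1·0.5·0.318 + 3·0.25·0.13 = 0.2684.

0.2684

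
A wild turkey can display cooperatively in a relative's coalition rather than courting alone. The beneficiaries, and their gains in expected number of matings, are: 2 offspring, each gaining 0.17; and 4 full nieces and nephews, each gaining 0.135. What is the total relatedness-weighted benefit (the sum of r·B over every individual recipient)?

0.305

r to an offspring = 0.5 (one parent–offspring link: r = (1/2)^1 = 1/2).
r to a full niece or nephew = 0.25 (full aunt/uncle↔niece/nephew: two paths of length 3 through the shared grandparent pair: r = 2·(1/2)^3 = 1/4).
Summing one r·B term per recipient: 2·0.5·0.17 + 4·0.25·0.135 = 0.305.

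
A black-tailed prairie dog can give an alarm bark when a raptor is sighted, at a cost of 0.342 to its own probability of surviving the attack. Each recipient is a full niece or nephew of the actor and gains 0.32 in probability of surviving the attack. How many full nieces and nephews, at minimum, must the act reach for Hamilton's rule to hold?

r to a full niece or nephew = 0.25 (full aunt/uncle↔niece/nephew: two paths of length 3 through the shared grandparent pair: r = 2·(1/2)^3 = 1/4).
Hamilton's rule: n·r·B > C  ⇒  n > C/(r·B) = 0.342/(0.25·0.32) = 4.275.
The smallest integer exceeding 4.275 is 5.

5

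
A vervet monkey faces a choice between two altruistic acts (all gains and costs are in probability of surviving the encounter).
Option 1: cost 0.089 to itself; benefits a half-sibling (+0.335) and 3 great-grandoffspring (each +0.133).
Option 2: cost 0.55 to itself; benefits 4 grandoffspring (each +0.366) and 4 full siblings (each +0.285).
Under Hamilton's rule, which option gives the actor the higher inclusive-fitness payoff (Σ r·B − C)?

Option 2

Option 1: r to a half-sibling = 0.25.
Option 1: r to a great-grandoffspring = 0.125.
Option 1: Σ r·B − C = (1·0.25·0.335 + 3·0.125·0.133) − 0.089 = 0.044625.
Option 2: r to a grandoffspring = 0.25.
Option 2: r to a full sibling = 0.5.
Option 2: Σ r·B − C = (4·0.25·0.366 + 4·0.5·0.285) − 0.55 = 0.386.
Option 2 has the higher net inclusive-fitness payoff.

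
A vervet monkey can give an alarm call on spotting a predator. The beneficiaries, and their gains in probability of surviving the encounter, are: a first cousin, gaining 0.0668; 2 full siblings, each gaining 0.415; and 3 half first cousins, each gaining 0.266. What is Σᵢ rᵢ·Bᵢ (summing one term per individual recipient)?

0.473225

r to a first cousin = 1/8 (first cousins share one grandparent pair — two paths of length 4: r = 2·(1/2)^4 = 1/8).
r to a full sibling = 1/2 (full sibs share both parents — two paths of length 2: r = 2·(1/2)^2 = 1/2).
r to a half first cousin = 0.0625 (half first cousins share one grandparent — one path of length 4: r = (1/2)^4 = 1/16).
Summing one r·B term per recipient: 1·0.125·0.0668 + 2·0.5·0.415 + 3·0.0625·0.266 = 0.473225.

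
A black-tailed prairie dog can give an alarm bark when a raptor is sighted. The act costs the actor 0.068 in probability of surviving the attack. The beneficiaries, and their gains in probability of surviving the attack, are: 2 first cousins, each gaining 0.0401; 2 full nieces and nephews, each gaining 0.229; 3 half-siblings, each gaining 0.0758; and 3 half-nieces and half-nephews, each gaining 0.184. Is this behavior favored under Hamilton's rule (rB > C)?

Yes

Hamilton's rule: the trait is favored when the sum of r·B over every recipient exceeds the actor's cost C.
r to a first cousin = 1/8 (first cousins share one grandparent pair — two paths of length 4: r = 2·(1/2)^4 = 1/8).
r to a full niece or nephew = 1/4 (full aunt/uncle↔niece/nephew: two paths of length 3 through the shared grandparent pair: r = 2·(1/2)^3 = 1/4).
r to a half-sibling = 0.25 (half-sibs share one parent — one path of length 2: r = (1/2)^2 = 1/4).
r to a half-niece or half-nephew = 1/8 (half-aunt/uncle↔niece/nephew: one path of length 3: r = (1/2)^3 = 1/8).
Summing one r·B term per recipient: 2·0.125·0.0401 + 2·0.25·0.229 + 3·0.25·0.0758 + 3·0.125·0.184 = 0.250375.
0.250375 > 0.068: the indirect benefit exceeds the cost.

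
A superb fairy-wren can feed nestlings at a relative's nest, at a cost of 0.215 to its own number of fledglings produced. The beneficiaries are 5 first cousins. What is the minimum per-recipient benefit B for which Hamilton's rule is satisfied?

0.344

r to a first cousin = 1/8 (first cousins share one grandparent pair — two paths of length 4: r = 2·(1/2)^4 = 1/8).
Hamilton's rule with n recipients of equal r: n·r·B > C, so B > C/(n·r) = 0.215/(5·0.125) = 0.344.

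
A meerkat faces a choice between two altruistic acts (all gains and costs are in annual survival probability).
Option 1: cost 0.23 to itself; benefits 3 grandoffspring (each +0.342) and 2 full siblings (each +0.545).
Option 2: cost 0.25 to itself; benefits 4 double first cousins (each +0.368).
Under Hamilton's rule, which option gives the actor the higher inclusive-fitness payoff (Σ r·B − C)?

Option 1: r to a grandoffspring = 0.25.
Option 1: r to a full sibling = 0.5.
Option 1: Σ r·B − C = (3·0.25·0.342 + 2·0.5·0.545) − 0.23 = 0.5715.
Option 2: r to a double first cousin = 0.25.
Option 2: Σ r·B − C = (4·0.25·0.368) − 0.25 = 0.118.
Option 1 has the higher net inclusive-fitness payoff.

Option 1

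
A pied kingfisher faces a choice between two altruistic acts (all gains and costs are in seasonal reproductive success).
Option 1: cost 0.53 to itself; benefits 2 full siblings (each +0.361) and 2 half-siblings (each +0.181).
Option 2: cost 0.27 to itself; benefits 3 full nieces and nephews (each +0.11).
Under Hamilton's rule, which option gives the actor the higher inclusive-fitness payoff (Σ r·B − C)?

Option 1

Option 1: r to a full sibling = 0.5.
Option 1: r to a half-sibling = 0.25.
Option 1: Σ r·B − C = (2·0.5·0.361 + 2·0.25·0.181) − 0.53 = -0.0785.
Option 2: r to a full niece or nephew = 0.25.
Option 2: Σ r·B − C = (3·0.25·0.11) − 0.27 = -0.1875.
Option 1 has the higher net inclusive-fitness payoff.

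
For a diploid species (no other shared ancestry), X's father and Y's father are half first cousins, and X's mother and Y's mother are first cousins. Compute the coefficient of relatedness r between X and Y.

0.046875

Relatedness sums over independent paths through distinct common ancestors.
X and Y are related in two ways: half second cousins through their fathers (r = 1/64) and second cousins through their mothers (r = 1/32).
r = 1/64 + 1/32 = 3/64 = 0.046875.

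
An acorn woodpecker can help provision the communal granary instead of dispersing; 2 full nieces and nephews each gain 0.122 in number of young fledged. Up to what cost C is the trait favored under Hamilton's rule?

r to a full niece or nephew = 0.25 (full aunt/uncle↔niece/nephew: two paths of length 3 through the shared grandparent pair: r = 2·(1/2)^3 = 1/4).
Hamilton's rule: n·r·B > C, so the trait is favored while C < n·r·B = 2·0.25·0.122 = 0.061.

0.061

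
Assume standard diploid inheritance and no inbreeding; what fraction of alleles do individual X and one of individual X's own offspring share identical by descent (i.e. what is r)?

Each parent–offspring link contributes a factor of 1/2, and independent paths through distinct common ancestors add.
One parent–offspring link: r = (1/2)^1 = 1/2.

0.5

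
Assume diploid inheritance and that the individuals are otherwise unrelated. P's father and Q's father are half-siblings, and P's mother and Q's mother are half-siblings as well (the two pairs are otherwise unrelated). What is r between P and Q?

With two independent routes of shared ancestry, r is the sum of the two contributions.
P and Q are related in two ways: half first cousins through their fathers (r = 1/16) and half first cousins through their mothers (r = 1/16).
r = 1/16 + 1/16 = 0.125.

0.125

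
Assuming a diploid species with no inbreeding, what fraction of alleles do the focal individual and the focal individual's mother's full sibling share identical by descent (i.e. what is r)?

Each parent–offspring link contributes a factor of 1/2, and independent paths through distinct common ancestors add.
Full aunt/uncle↔niece/nephew: two paths of length 3 through the shared grandparent pair: r = 2·(1/2)^3 = 1/4.

0.25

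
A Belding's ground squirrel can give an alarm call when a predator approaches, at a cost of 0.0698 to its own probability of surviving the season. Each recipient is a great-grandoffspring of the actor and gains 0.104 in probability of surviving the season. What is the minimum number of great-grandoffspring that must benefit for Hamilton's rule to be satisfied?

6

r to a great-grandoffspring = 1/8 (three parent–offspring links: r = (1/2)^3 = 1/8).
Hamilton's rule: n·r·B > C  ⇒  n > C/(r·B) = 0.0698/(0.125·0.104) = 5.369.
The smallest integer exceeding 5.369 is 6.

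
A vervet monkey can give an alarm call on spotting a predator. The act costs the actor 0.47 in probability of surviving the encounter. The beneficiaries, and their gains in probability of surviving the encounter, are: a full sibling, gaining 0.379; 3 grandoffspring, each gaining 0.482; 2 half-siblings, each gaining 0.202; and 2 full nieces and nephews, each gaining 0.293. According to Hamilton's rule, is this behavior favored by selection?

Hamilton's rule: the trait is favored when the sum of r·B over every recipient exceeds the actor's cost C.
r to a full sibling = 0.5 (full sibs share both parents — two paths of length 2: r = 2·(1/2)^2 = 1/2).
r to a grandoffspring = 0.25 (two parent–offspring links: r = (1/2)^2 = 1/4).
r to a half-sibling = 0.25 (half-sibs share one parent — one path of length 2: r = (1/2)^2 = 1/4).
r to a full niece or nephew = 1/4 (full aunt/uncle↔niece/nephew: two paths of length 3 through the shared grandparent pair: r = 2·(1/2)^3 = 1/4).
Summing one r·B term per recipient: 1·0.5·0.379 + 3·0.25·0.482 + 2·0.25·0.202 + 2·0.25·0.293 = 0.7985.
0.7985 > 0.47: the indirect benefit exceeds the cost.

Yes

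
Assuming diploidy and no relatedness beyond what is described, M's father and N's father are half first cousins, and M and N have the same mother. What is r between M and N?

0.265625

With two independent routes of shared ancestry, r is the sum of the two contributions.
M and N are related in two ways: half second cousins through their fathers (r = 1/64) and half-sibs through their shared mother (r = 1/4).
r = 1/64 + 1/4 = 17/64 = 0.265625.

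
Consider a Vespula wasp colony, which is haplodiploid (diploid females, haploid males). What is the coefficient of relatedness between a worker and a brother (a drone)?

0.25

Her haploid brother carries none of their father's genes and a random half of their mother's genome; that half matches the maternal half of her own genome with probability 1/2: r = 1/2 · 1/2 = 1/4.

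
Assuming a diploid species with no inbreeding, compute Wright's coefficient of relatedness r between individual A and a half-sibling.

Each parent–offspring link contributes a factor of 1/2, and independent paths through distinct common ancestors add.
Half-sibs share one parent — one path of length 2: r = (1/2)^2 = 1/4.

0.25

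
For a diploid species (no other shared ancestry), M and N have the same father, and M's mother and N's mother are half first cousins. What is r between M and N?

0.265625

Wright's path rule: contributions from independent ancestry routes add.
M and N are related in two ways: half-sibs through their shared father (r = 1/4) and half second cousins through their mothers (r = 1/64).
r = 1/4 + 1/64 = 17/64 = 0.265625.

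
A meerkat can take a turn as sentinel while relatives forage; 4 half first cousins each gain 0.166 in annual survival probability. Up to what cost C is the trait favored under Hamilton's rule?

0.0415

r to a half first cousin = 0.0625 (half first cousins share one grandparent — one path of length 4: r = (1/2)^4 = 1/16).
Hamilton's rule: n·r·B > C, so the trait is favored while C < n·r·B = 4·0.0625·0.166 = 0.0415.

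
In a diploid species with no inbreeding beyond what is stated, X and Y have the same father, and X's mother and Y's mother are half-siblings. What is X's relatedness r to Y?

Independent pedigree routes through distinct common ancestors add.
X and Y are related in two ways: half-sibs through their shared father (r = 1/4) and half first cousins through their mothers (r = 1/16).
r = 1/4 + 1/16 = 0.3125.

0.3125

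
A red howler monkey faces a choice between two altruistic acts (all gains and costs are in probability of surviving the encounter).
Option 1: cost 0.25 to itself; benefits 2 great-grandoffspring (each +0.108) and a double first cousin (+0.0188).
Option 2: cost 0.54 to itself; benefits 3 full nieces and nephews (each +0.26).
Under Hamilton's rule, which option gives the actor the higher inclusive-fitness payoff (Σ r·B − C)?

Option 1

Option 1: r to a great-grandoffspring = 0.125.
Option 1: r to a double first cousin = 0.25.
Option 1: Σ r·B − C = (2·0.125·0.108 + 1·0.25·0.0188) − 0.25 = -0.2183.
Option 2: r to a full niece or nephew = 0.25.
Option 2: Σ r·B − C = (3·0.25·0.26) − 0.54 = -0.345.
Option 1 has the higher net inclusive-fitness payoff.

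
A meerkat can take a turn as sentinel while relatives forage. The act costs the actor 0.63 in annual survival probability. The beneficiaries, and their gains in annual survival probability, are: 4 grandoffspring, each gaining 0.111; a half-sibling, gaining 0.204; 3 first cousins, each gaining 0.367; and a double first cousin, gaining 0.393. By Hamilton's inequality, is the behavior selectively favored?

Hamilton's rule: the trait is favored when the sum of r·B over every recipient exceeds the actor's cost C.
r to a grandoffspring = 1/4 (two parent–offspring links: r = (1/2)^2 = 1/4).
r to a half-sibling = 0.25 (half-sibs share one parent — one path of length 2: r = (1/2)^2 = 1/4).
r to a first cousin = 1/8 (first cousins share one grandparent pair — two paths of length 4: r = 2·(1/2)^4 = 1/8).
r to a double first cousin = 0.25 (double first cousins share both grandparent pairs — four paths of length 4: r = 4·(1/2)^4 = 1/4).
Summing one r·B term per recipient: 4·0.25·0.111 + 1·0.25·0.204 + 3·0.125·0.367 + 1·0.25·0.393 = 0.397875.
0.397875 < 0.63: the indirect benefit is less than the cost.

No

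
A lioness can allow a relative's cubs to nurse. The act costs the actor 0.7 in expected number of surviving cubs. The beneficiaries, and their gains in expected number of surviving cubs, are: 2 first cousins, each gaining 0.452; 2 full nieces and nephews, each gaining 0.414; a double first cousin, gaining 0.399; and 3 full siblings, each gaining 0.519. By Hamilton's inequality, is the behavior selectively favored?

Hamilton's rule: the trait is favored when the sum of r·B over every recipient exceeds the actor's cost C.
r to a first cousin = 0.125 (first cousins share one grandparent pair — two paths of length 4: r = 2·(1/2)^4 = 1/8).
r to a full niece or nephew = 1/4 (full aunt/uncle↔niece/nephew: two paths of length 3 through the shared grandparent pair: r = 2·(1/2)^3 = 1/4).
r to a double first cousin = 1/4 (double first cousins share both grandparent pairs — four paths of length 4: r = 4·(1/2)^4 = 1/4).
r to a full sibling = 1/2 (full sibs share both parents — two paths of length 2: r = 2·(1/2)^2 = 1/2).
Summing one r·B term per recipient: 2·0.125·0.452 + 2·0.25·0.414 + 1·0.25·0.399 + 3·0.5·0.519 = 1.19825.
1.19825 > 0.7: the indirect benefit exceeds the cost.

Yes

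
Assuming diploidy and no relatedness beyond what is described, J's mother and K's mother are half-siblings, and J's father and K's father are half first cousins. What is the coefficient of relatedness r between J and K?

0.078125

With two independent routes of shared ancestry, r is the sum of the two contributions.
J and K are related in two ways: half first cousins through their mothers (r = 1/16) and half second cousins through their fathers (r = 1/64).
r = 1/16 + 1/64 = 5/64 = 0.078125.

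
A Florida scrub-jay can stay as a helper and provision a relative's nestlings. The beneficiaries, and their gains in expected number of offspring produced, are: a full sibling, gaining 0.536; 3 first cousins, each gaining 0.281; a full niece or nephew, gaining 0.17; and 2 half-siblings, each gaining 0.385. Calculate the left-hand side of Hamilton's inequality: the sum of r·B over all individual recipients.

0.608375

r to a full sibling = 0.5 (full sibs share both parents — two paths of length 2: r = 2·(1/2)^2 = 1/2).
r to a first cousin = 0.125 (first cousins share one grandparent pair — two paths of length 4: r = 2·(1/2)^4 = 1/8).
r to a full niece or nephew = 1/4 (full aunt/uncle↔niece/nephew: two paths of length 3 through the shared grandparent pair: r = 2·(1/2)^3 = 1/4).
r to a half-sibling = 1/4 (half-sibs share one parent — one path of length 2: r = (1/2)^2 = 1/4).
Summing one r·B term per recipient: 1·0.5·0.536 + 3·0.125·0.281 + 1·0.25·0.17 + 2·0.25·0.385 = 0.608375.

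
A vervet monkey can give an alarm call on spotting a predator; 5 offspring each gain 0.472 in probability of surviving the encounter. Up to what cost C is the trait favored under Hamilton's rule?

1.18

r to an offspring = 1/2 (one parent–offspring link: r = (1/2)^1 = 1/2).
Hamilton's rule: n·r·B > C, so the trait is favored while C < n·r·B = 5·0.5·0.472 = 1.18.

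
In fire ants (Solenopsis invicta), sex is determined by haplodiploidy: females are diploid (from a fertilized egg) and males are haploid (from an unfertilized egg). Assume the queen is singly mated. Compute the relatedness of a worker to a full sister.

0.75

Haplodiploid full sisters inherit their father's entire haploid genome identically (contributing 1/2) and on average half of their mother's contribution (1/2 · 1/2 = 1/4); r = 1/2 + 1/4 = 3/4.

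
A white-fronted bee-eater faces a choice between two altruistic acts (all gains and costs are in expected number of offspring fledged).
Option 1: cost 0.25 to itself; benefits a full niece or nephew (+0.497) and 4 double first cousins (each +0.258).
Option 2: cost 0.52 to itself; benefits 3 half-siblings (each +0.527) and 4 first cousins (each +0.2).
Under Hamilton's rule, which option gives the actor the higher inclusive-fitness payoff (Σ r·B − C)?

Option 1: r to a full niece or nephew = 0.25.
Option 1: r to a double first cousin = 0.25.
Option 1: Σ r·B − C = (1·0.25·0.497 + 4·0.25·0.258) − 0.25 = 0.13225.
Option 2: r to a half-sibling = 0.25.
Option 2: r to a first cousin = 0.125.
Option 2: Σ r·B − C = (3·0.25·0.527 + 4·0.125·0.2) − 0.52 = -0.02475.
Option 1 has the higher net inclusive-fitness payoff.

Option 1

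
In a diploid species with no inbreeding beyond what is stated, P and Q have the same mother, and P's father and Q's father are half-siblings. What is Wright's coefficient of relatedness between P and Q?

0.3125

Wright's path rule: contributions from independent ancestry routes add.
P and Q are related in two ways: half-sibs through their shared mother (r = 1/4) and half first cousins through their fathers (r = 1/16).
r = 1/4 + 1/16 = 0.3125.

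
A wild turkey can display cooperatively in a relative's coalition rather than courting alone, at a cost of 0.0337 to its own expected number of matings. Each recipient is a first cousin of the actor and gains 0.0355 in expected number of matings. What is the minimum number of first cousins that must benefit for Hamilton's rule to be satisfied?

8

r to a first cousin = 0.125 (first cousins share one grandparent pair — two paths of length 4: r = 2·(1/2)^4 = 1/8).
Hamilton's rule: n·r·B > C  ⇒  n > C/(r·B) = 0.0337/(0.125·0.0355) = 7.594.
The smallest integer exceeding 7.594 is 8.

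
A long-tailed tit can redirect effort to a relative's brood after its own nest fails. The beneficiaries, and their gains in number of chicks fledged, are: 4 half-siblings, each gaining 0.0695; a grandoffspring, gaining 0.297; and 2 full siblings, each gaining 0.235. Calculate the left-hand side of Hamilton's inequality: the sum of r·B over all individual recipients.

r to a half-sibling = 0.25 (half-sibs share one parent — one path of length 2: r = (1/2)^2 = 1/4).
r to a grandoffspring = 0.25 (two parent–offspring links: r = (1/2)^2 = 1/4).
r to a full sibling = 0.5 (full sibs share both parents — two paths of length 2: r = 2·(1/2)^2 = 1/2).
Summing one r·B term per recipient: 4·0.25·0.0695 + 1·0.25·0.297 + 2·0.5·0.235 = 0.37875.

0.37875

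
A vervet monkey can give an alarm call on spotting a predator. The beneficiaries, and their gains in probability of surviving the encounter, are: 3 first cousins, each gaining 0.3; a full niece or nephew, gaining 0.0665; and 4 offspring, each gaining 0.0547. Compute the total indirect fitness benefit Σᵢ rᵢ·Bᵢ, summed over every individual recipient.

r to a first cousin = 1/8 (first cousins share one grandparent pair — two paths of length 4: r = 2·(1/2)^4 = 1/8).
r to a full niece or nephew = 1/4 (full aunt/uncle↔niece/nephew: two paths of length 3 through the shared grandparent pair: r = 2·(1/2)^3 = 1/4).
r to an offspring = 1/2 (one parent–offspring link: r = (1/2)^1 = 1/2).
Summing one r·B term per recipient: 3·0.125·0.3 + 1·0.25·0.0665 + 4·0.5·0.0547 = 0.238525.

0.238525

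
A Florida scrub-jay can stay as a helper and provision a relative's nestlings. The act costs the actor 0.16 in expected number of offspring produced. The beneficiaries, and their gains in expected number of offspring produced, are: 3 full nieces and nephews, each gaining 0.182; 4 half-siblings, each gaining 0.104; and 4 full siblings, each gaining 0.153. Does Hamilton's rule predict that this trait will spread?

Hamilton's rule: the trait is favored when the sum of r·B over every recipient exceeds the actor's cost C.
r to a full niece or nephew = 0.25 (full aunt/uncle↔niece/nephew: two paths of length 3 through the shared grandparent pair: r = 2·(1/2)^3 = 1/4).
r to a half-sibling = 1/4 (half-sibs share one parent — one path of length 2: r = (1/2)^2 = 1/4).
r to a full sibling = 1/2 (full sibs share both parents — two paths of length 2: r = 2·(1/2)^2 = 1/2).
Summing one r·B term per recipient: 3·0.25·0.182 + 4·0.25·0.104 + 4·0.5·0.153 = 0.5465.
0.5465 > 0.16: the indirect benefit exceeds the cost.

Yes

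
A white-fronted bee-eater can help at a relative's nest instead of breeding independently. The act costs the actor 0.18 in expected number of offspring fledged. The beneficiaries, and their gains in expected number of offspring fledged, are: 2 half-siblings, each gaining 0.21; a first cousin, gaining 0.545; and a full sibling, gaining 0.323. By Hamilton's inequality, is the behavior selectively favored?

Yes

Hamilton's rule: the trait is favored when the sum of r·B over every recipient exceeds the actor's cost C.
r to a half-sibling = 0.25 (half-sibs share one parent — one path of length 2: r = (1/2)^2 = 1/4).
r to a first cousin = 0.125 (first cousins share one grandparent pair — two paths of length 4: r = 2·(1/2)^4 = 1/8).
r to a full sibling = 1/2 (full sibs share both parents — two paths of length 2: r = 2·(1/2)^2 = 1/2).
Summing one r·B term per recipient: 2·0.25·0.21 + 1·0.125·0.545 + 1·0.5·0.323 = 0.334625.
0.334625 > 0.18: the indirect benefit exceeds the cost.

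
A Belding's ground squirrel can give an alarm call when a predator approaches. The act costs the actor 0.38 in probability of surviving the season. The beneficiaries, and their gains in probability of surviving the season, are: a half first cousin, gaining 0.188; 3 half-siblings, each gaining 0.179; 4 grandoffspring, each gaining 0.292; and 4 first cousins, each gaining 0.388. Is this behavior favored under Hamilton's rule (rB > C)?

Yes

Hamilton's rule: the trait is favored when the sum of r·B over every recipient exceeds the actor's cost C.
r to a half first cousin = 0.0625 (half first cousins share one grandparent — one path of length 4: r = (1/2)^4 = 1/16).
r to a half-sibling = 0.25 (half-sibs share one parent — one path of length 2: r = (1/2)^2 = 1/4).
r to a grandoffspring = 0.25 (two parent–offspring links: r = (1/2)^2 = 1/4).
r to a first cousin = 1/8 (first cousins share one grandparent pair — two paths of length 4: r = 2·(1/2)^4 = 1/8).
Summing one r·B term per recipient: 1·0.0625·0.188 + 3·0.25·0.179 + 4·0.25·0.292 + 4·0.125·0.388 = 0.632.
0.632 > 0.38: the indirect benefit exceeds the cost.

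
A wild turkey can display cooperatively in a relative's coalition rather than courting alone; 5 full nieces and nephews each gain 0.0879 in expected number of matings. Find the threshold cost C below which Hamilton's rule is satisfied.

0.109875

r to a full niece or nephew = 1/4 (full aunt/uncle↔niece/nephew: two paths of length 3 through the shared grandparent pair: r = 2·(1/2)^3 = 1/4).
Hamilton's rule: n·r·B > C, so the trait is favored while C < n·r·B = 5·0.25·0.0879 = 0.109875.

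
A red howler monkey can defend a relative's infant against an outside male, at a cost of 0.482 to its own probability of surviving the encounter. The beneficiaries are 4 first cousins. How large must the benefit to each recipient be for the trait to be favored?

0.964

r to a first cousin = 1/8 (first cousins share one grandparent pair — two paths of length 4: r = 2·(1/2)^4 = 1/8).
Hamilton's rule with n recipients of equal r: n·r·B > C, so B > C/(n·r) = 0.482/(4·0.125) = 0.964.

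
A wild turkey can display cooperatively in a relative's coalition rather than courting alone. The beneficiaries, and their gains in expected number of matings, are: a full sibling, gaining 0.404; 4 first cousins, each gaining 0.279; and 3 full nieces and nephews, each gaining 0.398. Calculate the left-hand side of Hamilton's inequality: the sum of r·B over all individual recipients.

r to a full sibling = 1/2 (full sibs share both parents — two paths of length 2: r = 2·(1/2)^2 = 1/2).
r to a first cousin = 0.125 (first cousins share one grandparent pair — two paths of length 4: r = 2·(1/2)^4 = 1/8).
r to a full niece or nephew = 0.25 (full aunt/uncle↔niece/nephew: two paths of length 3 through the shared grandparent pair: r = 2·(1/2)^3 = 1/4).
Summing one r·B term per recipient: 1·0.5·0.404 + 4·0.125·0.279 + 3·0.25·0.398 = 0.64.

0.64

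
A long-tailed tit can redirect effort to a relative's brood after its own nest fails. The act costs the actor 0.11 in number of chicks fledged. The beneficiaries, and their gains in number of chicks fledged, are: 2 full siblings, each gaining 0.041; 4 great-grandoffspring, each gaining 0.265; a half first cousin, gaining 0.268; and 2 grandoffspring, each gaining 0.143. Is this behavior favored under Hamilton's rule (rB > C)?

Hamilton's rule: the trait is favored when the sum of r·B over every recipient exceeds the actor's cost C.
r to a full sibling = 0.5 (full sibs share both parents — two paths of length 2: r = 2·(1/2)^2 = 1/2).
r to a great-grandoffspring = 0.125 (three parent–offspring links: r = (1/2)^3 = 1/8).
r to a half first cousin = 1/16 (half first cousins share one grandparent — one path of length 4: r = (1/2)^4 = 1/16).
r to a grandoffspring = 0.25 (two parent–offspring links: r = (1/2)^2 = 1/4).
Summing one r·B term per recipient: 2·0.5·0.041 + 4·0.125·0.265 + 1·0.0625·0.268 + 2·0.25·0.143 = 0.26175.
0.26175 > 0.11: the indirect benefit exceeds the cost.

Yes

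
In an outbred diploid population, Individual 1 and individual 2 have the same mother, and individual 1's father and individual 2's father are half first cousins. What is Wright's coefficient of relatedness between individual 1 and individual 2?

0.265625

Wright's path rule: contributions from independent ancestry routes add.
Individual 1 and individual 2 are related in two ways: half-sibs through their shared mother (r = 1/4) and half second cousins through their fathers (r = 1/64).
r = 1/4 + 1/64 = 0.265625.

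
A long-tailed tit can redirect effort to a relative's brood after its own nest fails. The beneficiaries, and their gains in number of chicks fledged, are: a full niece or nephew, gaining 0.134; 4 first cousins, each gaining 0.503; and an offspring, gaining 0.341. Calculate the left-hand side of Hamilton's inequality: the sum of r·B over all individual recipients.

0.4555

r to a full niece or nephew = 0.25 (full aunt/uncle↔niece/nephew: two paths of length 3 through the shared grandparent pair: r = 2·(1/2)^3 = 1/4).
r to a first cousin = 0.125 (first cousins share one grandparent pair — two paths of length 4: r = 2·(1/2)^4 = 1/8).
r to an offspring = 1/2 (one parent–offspring link: r = (1/2)^1 = 1/2).
Summing one r·B term per recipient: 1·0.25·0.134 + 4·0.125·0.503 + 1·0.5·0.341 = 0.4555.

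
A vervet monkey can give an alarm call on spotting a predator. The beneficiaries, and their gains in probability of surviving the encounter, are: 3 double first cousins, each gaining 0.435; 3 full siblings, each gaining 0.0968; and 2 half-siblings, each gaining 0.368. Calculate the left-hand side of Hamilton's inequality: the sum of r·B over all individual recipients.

r to a double first cousin = 1/4 (double first cousins share both grandparent pairs — four paths of length 4: r = 4·(1/2)^4 = 1/4).
r to a full sibling = 0.5 (full sibs share both parents — two paths of length 2: r = 2·(1/2)^2 = 1/2).
r to a half-sibling = 1/4 (half-sibs share one parent — one path of length 2: r = (1/2)^2 = 1/4).
Summing one r·B term per recipient: 3·0.25·0.435 + 3·0.5·0.0968 + 2·0.25·0.368 = 0.65545.

0.65545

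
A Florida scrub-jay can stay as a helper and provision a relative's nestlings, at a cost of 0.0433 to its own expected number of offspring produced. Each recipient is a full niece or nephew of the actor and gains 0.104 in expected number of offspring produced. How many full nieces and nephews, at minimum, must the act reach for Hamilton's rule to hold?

r to a full niece or nephew = 1/4 (full aunt/uncle↔niece/nephew: two paths of length 3 through the shared grandparent pair: r = 2·(1/2)^3 = 1/4).
Hamilton's rule: n·r·B > C  ⇒  n > C/(r·B) = 0.0433/(0.25·0.104) = 1.665.
The smallest integer exceeding 1.665 is 2.

2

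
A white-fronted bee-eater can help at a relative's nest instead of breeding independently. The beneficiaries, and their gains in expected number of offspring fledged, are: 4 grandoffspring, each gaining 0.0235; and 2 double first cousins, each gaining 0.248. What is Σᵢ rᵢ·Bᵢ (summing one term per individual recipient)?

0.1475

r to a grandoffspring = 1/4 (two parent–offspring links: r = (1/2)^2 = 1/4).
r to a double first cousin = 1/4 (double first cousins share both grandparent pairs — four paths of length 4: r = 4·(1/2)^4 = 1/4).
Summing one r·B term per recipient: 4·0.25·0.0235 + 2·0.25·0.248 = 0.1475.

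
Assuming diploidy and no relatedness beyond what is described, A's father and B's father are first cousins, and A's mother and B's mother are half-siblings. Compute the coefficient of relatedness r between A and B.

Wright's path rule: contributions from independent ancestry routes add.
A and B are related in two ways: second cousins through their fathers (r = 1/32) and half first cousins through their mothers (r = 1/16).
r = 1/32 + 1/16 = 0.09375.

0.09375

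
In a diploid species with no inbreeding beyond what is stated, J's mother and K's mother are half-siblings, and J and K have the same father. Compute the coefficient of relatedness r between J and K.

0.3125

With two independent routes of shared ancestry, r is the sum of the two contributions.
J and K are related in two ways: half first cousins through their mothers (r = 1/16) and half-sibs through their shared father (r = 1/4).
r = 1/16 + 1/4 = 5/16 = 0.3125.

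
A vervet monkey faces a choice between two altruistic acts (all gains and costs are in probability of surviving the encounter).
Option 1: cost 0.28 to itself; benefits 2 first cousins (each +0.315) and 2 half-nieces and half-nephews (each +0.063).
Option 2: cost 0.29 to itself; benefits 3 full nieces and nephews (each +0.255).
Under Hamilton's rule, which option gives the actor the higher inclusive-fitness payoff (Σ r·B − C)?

Option 2

Option 1: r to a first cousin = 0.125.
Option 1: r to a half-niece or half-nephew = 0.125.
Option 1: Σ r·B − C = (2·0.125·0.315 + 2·0.125·0.063) − 0.28 = -0.1855.
Option 2: r to a full niece or nephew = 0.25.
Option 2: Σ r·B − C = (3·0.25·0.255) − 0.29 = -0.09875.
Option 2 has the higher net inclusive-fitness payoff.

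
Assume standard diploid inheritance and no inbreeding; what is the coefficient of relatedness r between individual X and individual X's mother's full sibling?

0.25

Each parent–offspring link contributes a factor of 1/2, and independent paths through distinct common ancestors add.
Full aunt/uncle↔niece/nephew: two paths of length 3 through the shared grandparent pair: r = 2·(1/2)^3 = 1/4.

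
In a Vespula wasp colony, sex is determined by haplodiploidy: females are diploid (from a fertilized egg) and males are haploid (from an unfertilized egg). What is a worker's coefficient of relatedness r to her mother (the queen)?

One meiotic link between diploid queen and diploid daughter: r = 1/2.

0.5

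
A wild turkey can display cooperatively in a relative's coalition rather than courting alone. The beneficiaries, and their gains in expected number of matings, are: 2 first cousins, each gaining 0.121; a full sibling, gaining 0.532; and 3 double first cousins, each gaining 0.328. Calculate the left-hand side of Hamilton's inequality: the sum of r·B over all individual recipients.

r to a first cousin = 0.125 (first cousins share one grandparent pair — two paths of length 4: r = 2·(1/2)^4 = 1/8).
r to a full sibling = 0.5 (full sibs share both parents — two paths of length 2: r = 2·(1/2)^2 = 1/2).
r to a double first cousin = 1/4 (double first cousins share both grandparent pairs — four paths of length 4: r = 4·(1/2)^4 = 1/4).
Summing one r·B term per recipient: 2·0.125·0.121 + 1·0.5·0.532 + 3·0.25·0.328 = 0.54225.

0.54225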